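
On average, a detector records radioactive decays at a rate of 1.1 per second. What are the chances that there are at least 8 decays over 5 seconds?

Over the interval, μ = 1.1 × 5 = 5.5 (5 seconds).
P(N ≥ 8) = 1 − P(N ≤ 7) = 1 − Σ_{j=0}^{7} e^(−μ) μ^j/j! ≈ 0.1905.

0.1905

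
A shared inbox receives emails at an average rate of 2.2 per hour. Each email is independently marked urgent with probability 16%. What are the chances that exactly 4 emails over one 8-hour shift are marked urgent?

0.1568

Thinning: the emails that are marked urgent themselves form a Poisson process with rate 0.16 × 2.2 = 0.352 per hour.
Over the interval, μ = 0.352 × 8 = 2.816 (an 8-hour shift = 8 hours).
P(N = 4) = e^(−2.816) · 2.816^4/4! ≈ 0.1568.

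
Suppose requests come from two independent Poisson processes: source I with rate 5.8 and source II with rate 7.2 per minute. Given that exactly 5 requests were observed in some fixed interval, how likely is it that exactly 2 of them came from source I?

0.3382

Given the total, each event is independently from source I with probability p = λ_I/(λ_I+λ_II) = 5.8/13 ≈ 0.4462.
So K ~ Binomial(5, 5.8/13): P(K = 2) = C(5,2) · (5.8/13)^2 · (7.2/13)^3 ≈ 0.3382.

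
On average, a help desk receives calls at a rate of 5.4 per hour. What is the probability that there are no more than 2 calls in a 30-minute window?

Over the interval, μ = 5.4 × 0.5 = 2.7 (a 30-minute window = 0.5 hours).
P(N ≤ 2) = Σ_{j=0}^{2} e^(−μ) μ^j/j! ≈ 0.4936.

0.4936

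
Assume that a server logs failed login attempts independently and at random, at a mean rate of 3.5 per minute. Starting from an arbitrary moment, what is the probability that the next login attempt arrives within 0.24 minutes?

0.5683

Inter-arrival times are exponential with rate λ = 3.5 per minute.
P(T ≤ 0.24) = 1 − e^(−λt) = 1 − e^(−3.5 × 0.24) = 1 − e^(−0.84) ≈ 0.5683.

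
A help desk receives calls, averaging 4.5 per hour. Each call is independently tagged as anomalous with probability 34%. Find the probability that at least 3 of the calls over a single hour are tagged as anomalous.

0.1987

Thinning: the calls that are tagged as anomalous themselves form a Poisson process with rate 0.34 × 4.5 = 1.53 per hour.
So μ = 1.53.
P(N ≥ 3) = 1 − P(N ≤ 2) ≈ 0.1987.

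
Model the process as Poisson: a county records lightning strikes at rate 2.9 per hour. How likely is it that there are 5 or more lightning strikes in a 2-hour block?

0.6873

Over the interval, μ = 2.9 × 2 = 5.8 (a 2-hour block = 2 hours).
P(N ≥ 5) = 1 − P(N ≤ 4) = 1 − Σ_{j=0}^{4} e^(−μ) μ^j/j! ≈ 0.6873.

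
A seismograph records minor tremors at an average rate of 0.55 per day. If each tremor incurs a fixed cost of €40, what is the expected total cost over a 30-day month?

E[N] = 0.55 × 30 = 16.5 (a 30-day month = 30 days); E[cost] = 16.5 × €40 = €660.

€660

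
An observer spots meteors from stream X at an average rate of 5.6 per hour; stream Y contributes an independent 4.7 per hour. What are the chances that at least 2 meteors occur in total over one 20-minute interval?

Independent Poisson processes superpose: combined rate λ = 5.6 + 4.7 = 10.3 per hour.
Over the interval, μ = 10.3 × 1/3 ≈ 3.43333 (a 20-minute interval = 1/3 hours).
P(N ≥ 2) = 1 − P(N ≤ 1) ≈ 0.8569.

0.8569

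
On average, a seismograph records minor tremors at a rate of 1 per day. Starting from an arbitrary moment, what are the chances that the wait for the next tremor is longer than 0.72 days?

The wait for the next event is exponential with rate λ = 1 per day.
P(T > 0.72) = e^(−λt) = e^(−1 × 0.72) = e^(−0.72) ≈ 0.4868.

0.4868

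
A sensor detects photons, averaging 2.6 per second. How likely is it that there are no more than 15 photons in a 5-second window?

Over the interval, μ = 2.6 × 5 = 13 (a 5-second window = 5 seconds).
P(N ≤ 15) = Σ_{j=0}^{15} e^(−μ) μ^j/j! ≈ 0.7636.

0.7636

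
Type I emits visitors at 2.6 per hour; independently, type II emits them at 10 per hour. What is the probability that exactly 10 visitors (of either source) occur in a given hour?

0.0937

Independent Poisson processes superpose: combined rate λ = 2.6 + 10 = 12.6 per hour.
So μ = 12.6.
P(N = 10) = e^(−12.6) · 12.6^10/10! ≈ 0.0937.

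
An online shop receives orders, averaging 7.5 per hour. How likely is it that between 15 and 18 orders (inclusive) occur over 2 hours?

0.3538

Over the interval, μ = 7.5 × 2 = 15 (2 hours).
P(15 ≤ N ≤ 18) = Σ_{j=15}^{18} e^(−15) · 15^j/j! ≈ 0.3538.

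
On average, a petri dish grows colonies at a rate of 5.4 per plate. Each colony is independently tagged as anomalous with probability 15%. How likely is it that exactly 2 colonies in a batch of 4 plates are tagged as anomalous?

Thinning: the colonies that are tagged as anomalous themselves form a Poisson process with rate 0.15 × 5.4 = 0.81 per plate.
Over the interval, μ = 0.81 × 4 = 3.24 (a batch of 4 plates = 4 plates).
P(N = 2) = e^(−3.24) · 3.24^2/2! ≈ 0.2056.

0.2056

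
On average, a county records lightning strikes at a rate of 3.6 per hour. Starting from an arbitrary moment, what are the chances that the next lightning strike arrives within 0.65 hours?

0.9037

Inter-arrival times are exponential with rate λ = 3.6 per hour.
P(T ≤ 0.65) = 1 − e^(−λt) = 1 − e^(−3.6 × 0.65) = 1 − e^(−2.34) ≈ 0.9037.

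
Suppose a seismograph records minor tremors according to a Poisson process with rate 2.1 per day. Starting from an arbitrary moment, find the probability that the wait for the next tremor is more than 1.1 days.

0.0993

The wait for the next event is exponential with rate λ = 2.1 per day.
P(T > 1.1) = e^(−λt) = e^(−2.1 × 1.1) = e^(−2.31) ≈ 0.0993.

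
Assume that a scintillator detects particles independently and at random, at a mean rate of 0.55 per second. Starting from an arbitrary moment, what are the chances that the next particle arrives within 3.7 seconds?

Inter-arrival times are exponential with rate λ = 0.55 per second.
P(T ≤ 3.7) = 1 − e^(−λt) = 1 − e^(−0.55 × 3.7) = 1 − e^(−2.035) ≈ 0.8693.

0.8693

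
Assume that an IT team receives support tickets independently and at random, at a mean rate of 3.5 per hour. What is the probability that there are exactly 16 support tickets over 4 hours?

Over the interval, μ = 3.5 × 4 = 14 (4 hours).
P(N = 16) = e^(−μ) μ^16/16! = e^(−14) · 14^16/20922789888000 ≈ 0.0866.

0.0866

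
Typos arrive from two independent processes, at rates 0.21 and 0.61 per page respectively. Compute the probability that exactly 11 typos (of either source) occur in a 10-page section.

0.0776

Independent Poisson processes superpose: combined rate λ = 0.21 + 0.61 = 0.82 per page.
Over the interval, μ = 0.82 × 10 = 8.2 (a 10-page section = 10 pages).
P(N = 11) = e^(−8.2) · 8.2^11/11! ≈ 0.0776.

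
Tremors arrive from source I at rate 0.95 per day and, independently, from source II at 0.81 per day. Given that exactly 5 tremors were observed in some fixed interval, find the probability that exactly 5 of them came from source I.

0.0458

Given the total, each event is independently from source I with probability p = λ_I/(λ_I+λ_II) = 0.95/1.76 ≈ 0.5398.
So K ~ Binomial(5, 0.95/1.76): P(K = 5) = C(5,5) · (0.95/1.76)^5 · (0.81/1.76)^0 ≈ 0.0458.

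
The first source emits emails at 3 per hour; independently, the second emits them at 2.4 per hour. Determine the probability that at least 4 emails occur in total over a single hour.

Independent Poisson processes superpose: combined rate λ = 3 + 2.4 = 5.4 per hour.
So μ = 5.4.
P(N ≥ 4) = 1 − P(N ≤ 3) ≈ 0.7867.

0.7867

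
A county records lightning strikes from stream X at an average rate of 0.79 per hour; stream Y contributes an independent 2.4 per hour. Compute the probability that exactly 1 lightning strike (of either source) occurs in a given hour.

Independent Poisson processes superpose: combined rate λ = 0.79 + 2.4 = 3.19 per hour.
So μ = 3.19.
P(N = 1) = e^(−3.19) · 3.19^1/1! ≈ 0.1313.

0.1313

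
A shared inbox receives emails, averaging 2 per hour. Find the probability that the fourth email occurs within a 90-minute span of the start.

0.3528

Over the interval, μ = 2 × 1.5 = 3 (a 90-minute span = 1.5 hours).
The fourth arrival falls in the interval iff at least 4 events occur there: P(S_4 ≤ t) = P(N ≥ 4) = 1 − P(N ≤ 3) ≈ 0.3528.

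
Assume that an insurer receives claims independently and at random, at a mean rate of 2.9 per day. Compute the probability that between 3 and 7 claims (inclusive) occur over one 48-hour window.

0.6995

Over the interval, μ = 2.9 × 2 = 5.8 (a 48-hour window = 2 days).
P(3 ≤ N ≤ 7) = Σ_{j=3}^{7} e^(−5.8) · 5.8^j/j! ≈ 0.6995.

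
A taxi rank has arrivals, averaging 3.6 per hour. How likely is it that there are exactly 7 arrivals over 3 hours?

0.0694

Over the interval, μ = 3.6 × 3 = 10.8 (3 hours).
P(N = 7) = e^(−μ) μ^7/7! = e^(−10.8) · 10.8^7/5040 ≈ 0.0694.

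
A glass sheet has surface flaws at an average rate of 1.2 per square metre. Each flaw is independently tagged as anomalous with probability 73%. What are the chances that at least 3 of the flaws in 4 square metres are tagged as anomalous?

Thinning: the flaws that are tagged as anomalous themselves form a Poisson process with rate 0.73 × 1.2 = 0.876 per square metre.
Over the interval, μ = 0.876 × 4 = 3.504 (4 square metres).
P(N ≥ 3) = 1 − P(N ≤ 2) ≈ 0.6799.

0.6799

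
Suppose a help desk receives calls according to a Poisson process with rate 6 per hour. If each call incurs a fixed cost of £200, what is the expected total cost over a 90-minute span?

£1800

E[N] = 6 × 1.5 = 9 (a 90-minute span = 1.5 hours); E[cost] = 9 × £200 = £1800.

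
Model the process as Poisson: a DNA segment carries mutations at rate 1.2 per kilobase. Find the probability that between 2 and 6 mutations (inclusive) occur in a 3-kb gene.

Over the interval, μ = 1.2 × 3 = 3.6 (a 3-kb gene = 3 kilobases).
P(2 ≤ N ≤ 6) = Σ_{j=2}^{6} e^(−3.6) · 3.6^j/j! ≈ 0.8010.

0.8010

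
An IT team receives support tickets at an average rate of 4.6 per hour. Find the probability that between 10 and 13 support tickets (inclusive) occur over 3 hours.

Over the interval, μ = 4.6 × 3 = 13.8 (3 hours).
P(10 ≤ N ≤ 13) = Σ_{j=10}^{13} e^(−13.8) · 13.8^j/j! ≈ 0.3666.

0.3666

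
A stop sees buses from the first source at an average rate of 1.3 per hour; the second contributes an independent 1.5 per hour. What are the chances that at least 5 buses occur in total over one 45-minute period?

Independent Poisson processes superpose: combined rate λ = 1.3 + 1.5 = 2.8 per hour.
Over the interval, μ = 2.8 × 0.75 = 2.1 (a 45-minute period = 0.75 hours).
P(N ≥ 5) = 1 − P(N ≤ 4) ≈ 0.0621.

0.0621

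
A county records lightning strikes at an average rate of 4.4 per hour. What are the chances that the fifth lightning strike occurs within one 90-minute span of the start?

0.7873

Over the interval, μ = 4.4 × 1.5 = 6.6 (a 90-minute span = 1.5 hours).
The fifth arrival falls in the interval iff at least 5 events occur there: P(S_5 ≤ t) = P(N ≥ 5) = 1 − P(N ≤ 4) ≈ 0.7873.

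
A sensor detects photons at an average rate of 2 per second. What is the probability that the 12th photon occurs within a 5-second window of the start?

0.3032

Over the interval, μ = 2 × 5 = 10 (a 5-second window = 5 seconds).
The 12th arrival falls in the interval iff at least 12 events occur there: P(S_12 ≤ t) = P(N ≥ 12) = 1 − P(N ≤ 11) ≈ 0.3032.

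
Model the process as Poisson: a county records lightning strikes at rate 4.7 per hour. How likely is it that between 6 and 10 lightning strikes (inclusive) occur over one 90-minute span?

0.6035

Over the interval, μ = 4.7 × 1.5 = 7.05 (a 90-minute span = 1.5 hours).
P(6 ≤ N ≤ 10) = Σ_{j=6}^{10} e^(−7.05) · 7.05^j/j! ≈ 0.6035.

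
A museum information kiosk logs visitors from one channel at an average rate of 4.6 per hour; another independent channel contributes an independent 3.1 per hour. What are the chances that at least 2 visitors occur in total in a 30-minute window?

Independent Poisson processes superpose: combined rate λ = 4.6 + 3.1 = 7.7 per hour.
Over the interval, μ = 7.7 × 0.5 = 3.85 (a 30-minute window = 0.5 hours).
P(N ≥ 2) = 1 − P(N ≤ 1) ≈ 0.8968.

0.8968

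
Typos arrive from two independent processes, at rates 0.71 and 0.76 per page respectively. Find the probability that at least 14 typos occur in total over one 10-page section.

0.6075

Independent Poisson processes superpose: combined rate λ = 0.71 + 0.76 = 1.47 per page.
Over the interval, μ = 1.47 × 10 = 14.7 (a 10-page section = 10 pages).
P(N ≥ 14) = 1 − P(N ≤ 13) ≈ 0.6075.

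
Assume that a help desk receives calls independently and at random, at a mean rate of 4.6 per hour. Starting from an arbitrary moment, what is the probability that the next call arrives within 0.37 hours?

0.8177

Inter-arrival times are exponential with rate λ = 4.6 per hour.
P(T ≤ 0.37) = 1 − e^(−λt) = 1 − e^(−4.6 × 0.37) = 1 − e^(−1.702) ≈ 0.8177.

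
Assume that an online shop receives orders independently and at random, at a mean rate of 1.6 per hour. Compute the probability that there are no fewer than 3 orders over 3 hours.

Over the interval, μ = 1.6 × 3 = 4.8 (3 hours).
P(N ≥ 3) = 1 − P(N ≤ 2) = 1 − Σ_{j=0}^{2} e^(−μ) μ^j/j! ≈ 0.8575.

0.8575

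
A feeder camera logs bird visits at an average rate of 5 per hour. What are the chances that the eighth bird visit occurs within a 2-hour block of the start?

0.7798

Over the interval, μ = 5 × 2 = 10 (a 2-hour block = 2 hours).
The eighth arrival falls in the interval iff at least 8 events occur there: P(S_8 ≤ t) = P(N ≥ 8) = 1 − P(N ≤ 7) ≈ 0.7798.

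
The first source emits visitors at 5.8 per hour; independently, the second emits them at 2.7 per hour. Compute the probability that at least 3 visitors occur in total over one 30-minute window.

Independent Poisson processes superpose: combined rate λ = 5.8 + 2.7 = 8.5 per hour.
Over the interval, μ = 8.5 × 0.5 = 4.25 (a 30-minute window = 0.5 hours).
P(N ≥ 3) = 1 − P(N ≤ 2) ≈ 0.7963.

0.7963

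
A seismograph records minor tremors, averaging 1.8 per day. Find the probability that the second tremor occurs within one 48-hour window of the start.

0.8743

Over the interval, μ = 1.8 × 2 = 3.6 (a 48-hour window = 2 days).
The second arrival falls in the interval iff at least 2 events occur there: P(S_2 ≤ t) = P(N ≥ 2) = 1 − P(N ≤ 1) ≈ 0.8743.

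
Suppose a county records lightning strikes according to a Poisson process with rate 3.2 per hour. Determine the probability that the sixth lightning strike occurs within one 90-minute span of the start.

Over the interval, μ = 3.2 × 1.5 = 4.8 (a 90-minute span = 1.5 hours).
The sixth arrival falls in the interval iff at least 6 events occur there: P(S_6 ≤ t) = P(N ≥ 6) = 1 − P(N ≤ 5) ≈ 0.3490.

0.3490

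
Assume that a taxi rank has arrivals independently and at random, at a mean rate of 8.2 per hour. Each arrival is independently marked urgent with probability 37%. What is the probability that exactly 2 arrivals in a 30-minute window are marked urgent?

0.2524

Thinning: the arrivals that are marked urgent themselves form a Poisson process with rate 0.37 × 8.2 = 3.034 per hour.
Over the interval, μ = 3.034 × 0.5 = 1.517 (a 30-minute window = 0.5 hours).
P(N = 2) = e^(−1.517) · 1.517^2/2! ≈ 0.2524.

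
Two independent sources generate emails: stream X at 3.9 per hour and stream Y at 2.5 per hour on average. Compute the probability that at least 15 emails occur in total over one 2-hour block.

0.3046

Independent Poisson processes superpose: combined rate λ = 3.9 + 2.5 = 6.4 per hour.
Over the interval, μ = 6.4 × 2 = 12.8 (a 2-hour block = 2 hours).
P(N ≥ 15) = 1 − P(N ≤ 14) ≈ 0.3046.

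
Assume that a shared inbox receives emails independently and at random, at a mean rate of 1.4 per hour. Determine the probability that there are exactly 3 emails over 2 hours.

Over the interval, μ = 1.4 × 2 = 2.8 (2 hours).
P(N = 3) = e^(−μ) μ^3/3! = e^(−2.8) · 2.8^3/6 ≈ 0.2225.

0.2225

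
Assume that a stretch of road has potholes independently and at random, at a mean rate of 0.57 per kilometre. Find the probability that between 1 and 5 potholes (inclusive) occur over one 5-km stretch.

Over the interval, μ = 0.57 × 5 = 2.85 (a 5-km stretch = 5 kilometres).
P(1 ≤ N ≤ 5) = Σ_{j=1}^{5} e^(−2.85) · 2.85^j/j! ≈ 0.8726.

0.8726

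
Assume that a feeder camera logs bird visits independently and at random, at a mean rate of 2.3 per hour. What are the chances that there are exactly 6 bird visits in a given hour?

0.0206

With mean μ = 2.3 per hour,
P(N = 6) = e^(−μ) μ^6/6! = e^(−2.3) · 2.3^6/720 ≈ 0.0206.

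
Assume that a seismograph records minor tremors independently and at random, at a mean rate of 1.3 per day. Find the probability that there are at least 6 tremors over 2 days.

Over the interval, μ = 1.3 × 2 = 2.6 (2 days).
P(N ≥ 6) = 1 − P(N ≤ 5) = 1 − Σ_{j=0}^{5} e^(−μ) μ^j/j! ≈ 0.0490.

0.0490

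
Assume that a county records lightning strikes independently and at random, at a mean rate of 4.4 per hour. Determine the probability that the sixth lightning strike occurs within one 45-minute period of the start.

Over the interval, μ = 4.4 × 0.75 = 3.3 (a 45-minute period = 0.75 hours).
The sixth arrival falls in the interval iff at least 6 events occur there: P(S_6 ≤ t) = P(N ≥ 6) = 1 − P(N ≤ 5) ≈ 0.1171.

0.1171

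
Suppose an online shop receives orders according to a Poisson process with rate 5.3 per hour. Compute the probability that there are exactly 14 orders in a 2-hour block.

Over the interval, μ = 5.3 × 2 = 10.6 (a 2-hour block = 2 hours).
P(N = 14) = e^(−μ) μ^14/14! = e^(−10.6) · 10.6^14/87178291200 ≈ 0.0646.

0.0646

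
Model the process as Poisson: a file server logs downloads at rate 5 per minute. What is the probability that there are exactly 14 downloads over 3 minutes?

Over the interval, μ = 5 × 3 = 15 (3 minutes).
P(N = 14) = e^(−μ) μ^14/14! = e^(−15) · 15^14/87178291200 ≈ 0.1024.

0.1024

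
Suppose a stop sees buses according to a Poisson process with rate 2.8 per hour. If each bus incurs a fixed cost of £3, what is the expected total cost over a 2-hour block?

£16.8

E[N] = 2.8 × 2 = 5.6 (a 2-hour block = 2 hours); E[cost] = 5.6 × £3 = £16.8.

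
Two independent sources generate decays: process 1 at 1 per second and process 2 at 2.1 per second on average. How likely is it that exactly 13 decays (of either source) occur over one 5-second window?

0.0888

Independent Poisson processes superpose: combined rate λ = 1 + 2.1 = 3.1 per second.
Over the interval, μ = 3.1 × 5 = 15.5 (a 5-second window = 5 seconds).
P(N = 13) = e^(−15.5) · 15.5^13/13! ≈ 0.0888.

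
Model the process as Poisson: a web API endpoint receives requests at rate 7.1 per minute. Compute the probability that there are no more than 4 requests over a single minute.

0.1641

With mean μ = 7.1 per minute,
P(N ≤ 4) = Σ_{j=0}^{4} e^(−μ) μ^j/j! ≈ 0.1641.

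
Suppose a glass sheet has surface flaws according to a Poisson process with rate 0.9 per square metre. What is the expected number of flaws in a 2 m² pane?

1.8

E[N] = λt = 0.9 × 2 = 1.8 (a 2 m² pane = 2 square metres).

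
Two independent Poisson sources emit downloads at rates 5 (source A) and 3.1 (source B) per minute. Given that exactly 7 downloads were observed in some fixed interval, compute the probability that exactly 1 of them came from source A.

0.0136

Given the total, each event is independently from source A with probability p = λ_A/(λ_A+λ_B) = 5/8.1 ≈ 0.6173.
So K ~ Binomial(7, 5/8.1): P(K = 1) = C(7,1) · (5/8.1)^1 · (3.1/8.1)^6 ≈ 0.0136.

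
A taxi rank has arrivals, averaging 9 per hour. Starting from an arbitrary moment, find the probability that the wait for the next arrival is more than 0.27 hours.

0.0880

The wait for the next event is exponential with rate λ = 9 per hour.
P(T > 0.27) = e^(−λt) = e^(−9 × 0.27) = e^(−2.43) ≈ 0.0880.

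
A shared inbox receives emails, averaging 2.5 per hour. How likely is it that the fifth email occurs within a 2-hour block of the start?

Over the interval, μ = 2.5 × 2 = 5 (a 2-hour block = 2 hours).
The fifth arrival falls in the interval iff at least 5 events occur there: P(S_5 ≤ t) = P(N ≥ 5) = 1 − P(N ≤ 4) ≈ 0.5595.

0.5595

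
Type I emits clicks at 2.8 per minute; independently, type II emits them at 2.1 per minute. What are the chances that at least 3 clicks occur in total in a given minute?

Independent Poisson processes superpose: combined rate λ = 2.8 + 2.1 = 4.9 per minute.
So μ = 4.9.
P(N ≥ 3) = 1 − P(N ≤ 2) ≈ 0.8667.

0.8667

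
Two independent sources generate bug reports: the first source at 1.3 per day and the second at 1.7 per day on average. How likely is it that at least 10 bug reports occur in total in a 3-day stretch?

0.4126

Independent Poisson processes superpose: combined rate λ = 1.3 + 1.7 = 3 per day.
Over the interval, μ = 3 × 3 = 9 (a 3-day stretch = 3 days).
P(N ≥ 10) = 1 − P(N ≤ 9) ≈ 0.4126.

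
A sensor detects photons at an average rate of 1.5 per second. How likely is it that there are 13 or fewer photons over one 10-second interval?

0.3632

Over the interval, μ = 1.5 × 10 = 15 (a 10-second interval = 10 seconds).
P(N ≤ 13) = Σ_{j=0}^{13} e^(−μ) μ^j/j! ≈ 0.3632.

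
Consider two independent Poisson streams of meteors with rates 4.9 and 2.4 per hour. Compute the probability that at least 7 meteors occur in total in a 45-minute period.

Independent Poisson processes superpose: combined rate λ = 4.9 + 2.4 = 7.3 per hour.
Over the interval, μ = 7.3 × 0.75 = 5.475 (a 45-minute period = 0.75 hours).
P(N ≥ 7) = 1 − P(N ≤ 6) ≈ 0.3100.

0.3100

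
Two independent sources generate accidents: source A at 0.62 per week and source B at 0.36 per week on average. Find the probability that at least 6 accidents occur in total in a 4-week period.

Independent Poisson processes superpose: combined rate λ = 0.62 + 0.36 = 0.98 per week.
Over the interval, μ = 0.98 × 4 = 3.92 (a 4-week period = 4 weeks).
P(N ≥ 6) = 1 − P(N ≤ 5) ≈ 0.2025.

0.2025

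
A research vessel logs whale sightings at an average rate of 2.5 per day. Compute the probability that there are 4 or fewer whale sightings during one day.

0.8912

With mean μ = 2.5 per day,
P(N ≤ 4) = Σ_{j=0}^{4} e^(−μ) μ^j/j! ≈ 0.8912.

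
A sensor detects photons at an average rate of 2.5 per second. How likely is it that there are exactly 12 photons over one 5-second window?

Over the interval, μ = 2.5 × 5 = 12.5 (a 5-second window = 5 seconds).
P(N = 12) = e^(−μ) μ^12/12! = e^(−12.5) · 12.5^12/479001600 ≈ 0.1132.

0.1132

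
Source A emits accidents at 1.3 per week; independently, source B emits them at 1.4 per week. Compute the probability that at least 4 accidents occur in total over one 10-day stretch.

Independent Poisson processes superpose: combined rate λ = 1.3 + 1.4 = 2.7 per week.
Over the interval, μ = 2.7 × 10/7 ≈ 3.85714 (a 10-day stretch = 10/7 weeks).
P(N ≥ 4) = 1 − P(N ≤ 3) ≈ 0.5381.

0.5381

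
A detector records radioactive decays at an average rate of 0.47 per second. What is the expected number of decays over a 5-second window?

2.35

E[N] = λt = 0.47 × 5 = 2.35 (a 5-second window = 5 seconds).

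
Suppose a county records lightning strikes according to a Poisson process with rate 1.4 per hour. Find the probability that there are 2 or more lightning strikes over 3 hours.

Over the interval, μ = 1.4 × 3 = 4.2 (3 hours).
P(N ≥ 2) = 1 − P(N ≤ 1) = 1 − Σ_{j=0}^{1} e^(−μ) μ^j/j! ≈ 0.9220.

0.9220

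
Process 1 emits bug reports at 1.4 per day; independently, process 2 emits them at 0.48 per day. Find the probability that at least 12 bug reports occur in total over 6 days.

0.4541

Independent Poisson processes superpose: combined rate λ = 1.4 + 0.48 = 1.88 per day.
Over the interval, μ = 1.88 × 6 = 11.28 (6 days).
P(N ≥ 12) = 1 − P(N ≤ 11) ≈ 0.4541.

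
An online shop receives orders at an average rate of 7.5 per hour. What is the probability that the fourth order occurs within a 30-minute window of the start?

Over the interval, μ = 7.5 × 0.5 = 3.75 (a 30-minute window = 0.5 hours).
The fourth arrival falls in the interval iff at least 4 events occur there: P(S_4 ≤ t) = P(N ≥ 4) = 1 − P(N ≤ 3) ≈ 0.5162.

0.5162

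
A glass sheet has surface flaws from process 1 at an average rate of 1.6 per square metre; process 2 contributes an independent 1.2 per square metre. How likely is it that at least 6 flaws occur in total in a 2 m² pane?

0.4881

Independent Poisson processes superpose: combined rate λ = 1.6 + 1.2 = 2.8 per square metre.
Over the interval, μ = 2.8 × 2 = 5.6 (a 2 m² pane = 2 square metres).
P(N ≥ 6) = 1 − P(N ≤ 5) ≈ 0.4881.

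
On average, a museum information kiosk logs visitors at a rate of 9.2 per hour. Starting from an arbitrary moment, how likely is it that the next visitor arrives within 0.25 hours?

Inter-arrival times are exponential with rate λ = 9.2 per hour.
P(T ≤ 0.25) = 1 − e^(−λt) = 1 − e^(−9.2 × 0.25) = 1 − e^(−2.3) ≈ 0.8997.

0.8997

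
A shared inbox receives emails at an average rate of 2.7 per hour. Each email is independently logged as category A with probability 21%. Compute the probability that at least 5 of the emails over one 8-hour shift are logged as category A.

Thinning: the emails that are logged as category A themselves form a Poisson process with rate 0.21 × 2.7 = 0.567 per hour.
Over the interval, μ = 0.567 × 8 = 4.536 (an 8-hour shift = 8 hours).
P(N ≥ 5) = 1 − P(N ≤ 4) ≈ 0.4747.

0.4747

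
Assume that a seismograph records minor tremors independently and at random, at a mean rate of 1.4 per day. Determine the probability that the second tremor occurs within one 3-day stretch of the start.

Over the interval, μ = 1.4 × 3 = 4.2 (a 3-day stretch = 3 days).
The second arrival falls in the interval iff at least 2 events occur there: P(S_2 ≤ t) = P(N ≥ 2) = 1 − P(N ≤ 1) ≈ 0.9220.

0.9220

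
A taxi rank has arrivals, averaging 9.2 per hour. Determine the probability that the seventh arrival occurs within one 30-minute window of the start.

Over the interval, μ = 9.2 × 0.5 = 4.6 (a 30-minute window = 0.5 hours).
The seventh arrival falls in the interval iff at least 7 events occur there: P(S_7 ≤ t) = P(N ≥ 7) = 1 − P(N ≤ 6) ≈ 0.1820.

0.1820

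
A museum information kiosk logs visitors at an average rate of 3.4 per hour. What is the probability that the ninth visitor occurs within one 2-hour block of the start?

Over the interval, μ = 3.4 × 2 = 6.8 (a 2-hour block = 2 hours).
The ninth arrival falls in the interval iff at least 9 events occur there: P(S_9 ≤ t) = P(N ≥ 9) = 1 − P(N ≤ 8) ≈ 0.2452.

0.2452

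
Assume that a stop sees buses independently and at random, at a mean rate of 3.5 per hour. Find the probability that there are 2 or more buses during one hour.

0.8641

With mean μ = 3.5 per hour,
P(N ≥ 2) = 1 − P(N ≤ 1) = 1 − Σ_{j=0}^{1} e^(−μ) μ^j/j! ≈ 0.8641.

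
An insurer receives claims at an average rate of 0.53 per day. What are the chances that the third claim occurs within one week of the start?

Over the interval, μ = 0.53 × 7 = 3.71 (a week = 7 days).
The third arrival falls in the interval iff at least 3 events occur there: P(S_3 ≤ t) = P(N ≥ 3) = 1 − P(N ≤ 2) ≈ 0.7163.

0.7163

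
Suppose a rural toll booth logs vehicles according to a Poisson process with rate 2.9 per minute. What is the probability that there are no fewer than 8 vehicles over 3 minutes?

0.6398

Over the interval, μ = 2.9 × 3 = 8.7 (3 minutes).
P(N ≥ 8) = 1 − P(N ≤ 7) = 1 − Σ_{j=0}^{7} e^(−μ) μ^j/j! ≈ 0.6398.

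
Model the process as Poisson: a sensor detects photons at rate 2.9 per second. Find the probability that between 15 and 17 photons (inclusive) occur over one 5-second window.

Over the interval, μ = 2.9 × 5 = 14.5 (a 5-second window = 5 seconds).
P(15 ≤ N ≤ 17) = Σ_{j=15}^{17} e^(−14.5) · 14.5^j/j! ≈ 0.2721.

0.2721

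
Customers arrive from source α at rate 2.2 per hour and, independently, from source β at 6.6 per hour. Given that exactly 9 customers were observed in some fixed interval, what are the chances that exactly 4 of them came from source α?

Given the total, each event is independently from source α with probability p = λ_α/(λ_α+λ_β) = 2.2/8.8 = 0.2500.
So K ~ Binomial(9, 2.2/8.8): P(K = 4) = C(9,4) · (2.2/8.8)^4 · (6.6/8.8)^5 ≈ 0.1168.

0.1168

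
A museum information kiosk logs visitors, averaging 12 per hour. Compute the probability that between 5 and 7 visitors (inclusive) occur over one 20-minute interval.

0.3200

Over the interval, μ = 12 × 1/3 = 4 (a 20-minute interval = 1/3 hours).
P(5 ≤ N ≤ 7) = Σ_{j=5}^{7} e^(−4) · 4^j/j! ≈ 0.3200.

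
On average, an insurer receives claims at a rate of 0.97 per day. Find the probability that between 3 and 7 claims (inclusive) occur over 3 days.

Over the interval, μ = 0.97 × 3 = 2.91 (3 days).
P(3 ≤ N ≤ 7) = Σ_{j=3}^{7} e^(−2.91) · 2.91^j/j! ≈ 0.5463.

0.5463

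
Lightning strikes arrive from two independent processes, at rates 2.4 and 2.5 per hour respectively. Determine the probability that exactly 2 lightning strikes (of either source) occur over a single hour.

Independent Poisson processes superpose: combined rate λ = 2.4 + 2.5 = 4.9 per hour.
So μ = 4.9.
P(N = 2) = e^(−4.9) · 4.9^2/2! ≈ 0.0894.

0.0894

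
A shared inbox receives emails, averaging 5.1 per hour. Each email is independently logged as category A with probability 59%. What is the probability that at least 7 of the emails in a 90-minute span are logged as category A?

0.1707

Thinning: the emails that are logged as category A themselves form a Poisson process with rate 0.59 × 5.1 = 3.009 per hour.
Over the interval, μ = 3.009 × 1.5 = 4.5135 (a 90-minute span = 1.5 hours).
P(N ≥ 7) = 1 − P(N ≤ 6) ≈ 0.1707.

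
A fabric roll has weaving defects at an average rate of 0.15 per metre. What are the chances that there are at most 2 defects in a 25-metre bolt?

0.2771

Over the interval, μ = 0.15 × 25 = 3.75 (a 25-metre bolt = 25 metres).
P(N ≤ 2) = Σ_{j=0}^{2} e^(−μ) μ^j/j! ≈ 0.2771.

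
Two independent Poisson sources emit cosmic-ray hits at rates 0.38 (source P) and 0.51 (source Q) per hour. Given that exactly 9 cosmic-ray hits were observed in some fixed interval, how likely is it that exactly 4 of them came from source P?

0.2587

Given the total, each event is independently from source P with probability p = λ_P/(λ_P+λ_Q) = 0.38/0.89 ≈ 0.4270.
So K ~ Binomial(9, 0.38/0.89): P(K = 4) = C(9,4) · (0.38/0.89)^4 · (0.51/0.89)^5 ≈ 0.2587.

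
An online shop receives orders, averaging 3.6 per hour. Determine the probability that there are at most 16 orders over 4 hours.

Over the interval, μ = 3.6 × 4 = 14.4 (4 hours).
P(N ≤ 16) = Σ_{j=0}^{16} e^(−μ) μ^j/j! ≈ 0.7204.

0.7204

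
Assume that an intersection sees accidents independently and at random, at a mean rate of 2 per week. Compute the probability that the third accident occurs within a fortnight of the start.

0.7619

Over the interval, μ = 2 × 2 = 4 (a fortnight = 2 weeks).
The third arrival falls in the interval iff at least 3 events occur there: P(S_3 ≤ t) = P(N ≥ 3) = 1 − P(N ≤ 2) ≈ 0.7619.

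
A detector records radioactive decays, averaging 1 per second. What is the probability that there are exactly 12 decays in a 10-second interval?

Over the interval, μ = 1 × 10 = 10 (a 10-second interval = 10 seconds).
P(N = 12) = e^(−μ) μ^12/12! = e^(−10) · 10^12/479001600 ≈ 0.0948.

0.0948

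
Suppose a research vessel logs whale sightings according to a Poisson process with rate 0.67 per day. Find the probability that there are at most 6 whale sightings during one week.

Over the interval, μ = 0.67 × 7 = 4.69 (a week = 7 days).
P(N ≤ 6) = Σ_{j=0}^{6} e^(−μ) μ^j/j! ≈ 0.8060.

0.8060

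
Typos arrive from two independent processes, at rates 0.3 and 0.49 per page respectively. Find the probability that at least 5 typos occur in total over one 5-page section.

Independent Poisson processes superpose: combined rate λ = 0.3 + 0.49 = 0.79 per page.
Over the interval, μ = 0.79 × 5 = 3.95 (a 5-page section = 5 pages).
P(N ≥ 5) = 1 − P(N ≤ 4) ≈ 0.3614.

0.3614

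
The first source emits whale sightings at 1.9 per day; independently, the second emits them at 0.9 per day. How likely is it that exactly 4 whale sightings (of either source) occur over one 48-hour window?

0.1515

Independent Poisson processes superpose: combined rate λ = 1.9 + 0.9 = 2.8 per day.
Over the interval, μ = 2.8 × 2 = 5.6 (a 48-hour window = 2 days).
P(N = 4) = e^(−5.6) · 5.6^4/4! ≈ 0.1515.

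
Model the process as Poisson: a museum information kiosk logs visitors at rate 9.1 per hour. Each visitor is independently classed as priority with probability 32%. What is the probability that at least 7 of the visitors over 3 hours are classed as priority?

Thinning: the visitors that are classed as priority themselves form a Poisson process with rate 0.32 × 9.1 = 2.912 per hour.
Over the interval, μ = 2.912 × 3 = 8.736 (3 hours).
P(N ≥ 7) = 1 − P(N ≤ 6) ≈ 0.7681.

0.7681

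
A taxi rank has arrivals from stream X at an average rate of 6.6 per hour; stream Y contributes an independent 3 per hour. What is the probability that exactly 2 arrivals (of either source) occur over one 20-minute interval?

0.2087

Independent Poisson processes superpose: combined rate λ = 6.6 + 3 = 9.6 per hour.
Over the interval, μ = 9.6 × 1/3 = 3.2 (a 20-minute interval = 1/3 hours).
P(N = 2) = e^(−3.2) · 3.2^2/2! ≈ 0.2087.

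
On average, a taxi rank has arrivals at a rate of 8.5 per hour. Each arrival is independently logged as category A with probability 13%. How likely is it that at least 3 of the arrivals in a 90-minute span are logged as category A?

Thinning: the arrivals that are logged as category A themselves form a Poisson process with rate 0.13 × 8.5 = 1.105 per hour.
Over the interval, μ = 1.105 × 1.5 = 1.6575 (a 90-minute span = 1.5 hours).
P(N ≥ 3) = 1 − P(N ≤ 2) ≈ 0.2316.

0.2316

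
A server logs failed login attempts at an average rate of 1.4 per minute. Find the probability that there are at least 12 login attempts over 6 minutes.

0.1429

Over the interval, μ = 1.4 × 6 = 8.4 (6 minutes).
P(N ≥ 12) = 1 − P(N ≤ 11) = 1 − Σ_{j=0}^{11} e^(−μ) μ^j/j! ≈ 0.1429.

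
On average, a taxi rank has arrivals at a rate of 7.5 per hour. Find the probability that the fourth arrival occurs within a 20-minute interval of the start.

Over the interval, μ = 7.5 × 1/3 = 2.5 (a 20-minute interval = 1/3 hours).
The fourth arrival falls in the interval iff at least 4 events occur there: P(S_4 ≤ t) = P(N ≥ 4) = 1 − P(N ≤ 3) ≈ 0.2424.

0.2424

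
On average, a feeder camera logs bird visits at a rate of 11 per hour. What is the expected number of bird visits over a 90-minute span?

E[N] = λt = 11 × 1.5 = 16.5 (a 90-minute span = 1.5 hours).

16.5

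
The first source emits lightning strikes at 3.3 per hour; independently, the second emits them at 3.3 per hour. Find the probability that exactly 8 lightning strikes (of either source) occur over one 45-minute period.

0.0633

Independent Poisson processes superpose: combined rate λ = 3.3 + 3.3 = 6.6 per hour.
Over the interval, μ = 6.6 × 0.75 = 4.95 (a 45-minute period = 0.75 hours).
P(N = 8) = e^(−4.95) · 4.95^8/8! ≈ 0.0633.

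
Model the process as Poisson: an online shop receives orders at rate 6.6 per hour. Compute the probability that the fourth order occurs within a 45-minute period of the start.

0.7279

Over the interval, μ = 6.6 × 0.75 = 4.95 (a 45-minute period = 0.75 hours).
The fourth arrival falls in the interval iff at least 4 events occur there: P(S_4 ≤ t) = P(N ≥ 4) = 1 − P(N ≤ 3) ≈ 0.7279.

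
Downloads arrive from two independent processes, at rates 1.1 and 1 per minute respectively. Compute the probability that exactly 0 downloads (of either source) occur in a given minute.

0.1225

Independent Poisson processes superpose: combined rate λ = 1.1 + 1 = 2.1 per minute.
So μ = 2.1.
P(N = 0) = e^(−2.1) · 2.1^0/0! ≈ 0.1225.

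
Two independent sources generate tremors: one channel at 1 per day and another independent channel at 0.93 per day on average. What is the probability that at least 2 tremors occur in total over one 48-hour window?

Independent Poisson processes superpose: combined rate λ = 1 + 0.93 = 1.93 per day.
Over the interval, μ = 1.93 × 2 = 3.86 (a 48-hour window = 2 days).
P(N ≥ 2) = 1 − P(N ≤ 1) ≈ 0.8976.

0.8976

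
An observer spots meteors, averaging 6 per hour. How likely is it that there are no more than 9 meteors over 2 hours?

Over the interval, μ = 6 × 2 = 12 (2 hours).
P(N ≤ 9) = Σ_{j=0}^{9} e^(−μ) μ^j/j! ≈ 0.2424.

0.2424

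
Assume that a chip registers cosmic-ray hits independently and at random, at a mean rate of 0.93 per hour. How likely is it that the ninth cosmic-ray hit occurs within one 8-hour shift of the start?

Over the interval, μ = 0.93 × 8 = 7.44 (an 8-hour shift = 8 hours).
The ninth arrival falls in the interval iff at least 9 events occur there: P(S_9 ≤ t) = P(N ≥ 9) = 1 − P(N ≤ 8) ≈ 0.3298.

0.3298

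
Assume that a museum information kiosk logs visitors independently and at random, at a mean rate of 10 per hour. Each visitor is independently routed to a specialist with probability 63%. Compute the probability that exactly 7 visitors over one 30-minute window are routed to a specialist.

Thinning: the visitors that are routed to a specialist themselves form a Poisson process with rate 0.63 × 10 = 6.3 per hour.
Over the interval, μ = 6.3 × 0.5 = 3.15 (a 30-minute window = 0.5 hours).
P(N = 7) = e^(−3.15) · 3.15^7/7! ≈ 0.0262.

0.0262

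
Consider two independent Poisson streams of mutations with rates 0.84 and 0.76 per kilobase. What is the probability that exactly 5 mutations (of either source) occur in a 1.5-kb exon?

0.0602

Independent Poisson processes superpose: combined rate λ = 0.84 + 0.76 = 1.6 per kilobase.
Over the interval, μ = 1.6 × 1.5 = 2.4 (a 1.5-kb exon = 1.5 kilobases).
P(N = 5) = e^(−2.4) · 2.4^5/5! ≈ 0.0602.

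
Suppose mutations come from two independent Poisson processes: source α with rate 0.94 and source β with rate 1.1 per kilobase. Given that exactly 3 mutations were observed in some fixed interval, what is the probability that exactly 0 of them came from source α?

0.1568

Given the total, each event is independently from source α with probability p = λ_α/(λ_α+λ_β) = 0.94/2.04 ≈ 0.4608.
So K ~ Binomial(3, 0.94/2.04): P(K = 0) = C(3,0) · (0.94/2.04)^0 · (1.1/2.04)^3 ≈ 0.1568.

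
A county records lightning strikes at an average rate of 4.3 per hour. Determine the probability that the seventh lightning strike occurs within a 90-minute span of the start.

Over the interval, μ = 4.3 × 1.5 = 6.45 (a 90-minute span = 1.5 hours).
The seventh arrival falls in the interval iff at least 7 events occur there: P(S_7 ≤ t) = P(N ≥ 7) = 1 − P(N ≤ 6) ≈ 0.4656.

0.4656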